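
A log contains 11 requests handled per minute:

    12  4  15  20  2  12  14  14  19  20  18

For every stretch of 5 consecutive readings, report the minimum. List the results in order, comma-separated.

2, 2, 2, 2, 2, 12, 14

(12, 4, 15, 20, 2) → min 2
(4, 15, 20, 2, 12) → min 2
(15, 20, 2, 12, 14) → min 2
(20, 2, 12, 14, 14) → min 2
(2, 12, 14, 14, 19) → min 2
(12, 14, 14, 19, 20) → min 12
(14, 14, 19, 20, 18) → min 14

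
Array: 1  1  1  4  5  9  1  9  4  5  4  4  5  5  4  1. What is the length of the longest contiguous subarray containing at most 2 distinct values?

Extend right; when distinct count exceeds 2, shrink from the left:
add 1: window [1] (1 distinct), len 1
add 1: window [1, 1] (1 distinct), len 2
add 1: window [1, 1, 1] (1 distinct), len 3
add 4: window [1, 1, 1, 4] (2 distinct), len 4
add 5: window [4, 5] (2 distinct), len 2
add 9: window [5, 9] (2 distinct), len 2
add 1: window [9, 1] (2 distinct), len 2
add 9: window [9, 1, 9] (2 distinct), len 3
add 4: window [9, 4] (2 distinct), len 2
add 5: window [4, 5] (2 distinct), len 2
add 4: window [4, 5, 4] (2 distinct), len 3
add 4: window [4, 5, 4, 4] (2 distinct), len 4
add 5: window [4, 5, 4, 4, 5] (2 distinct), len 5
add 5: window [4, 5, 4, 4, 5, 5] (2 distinct), len 6
add 4: window [4, 5, 4, 4, 5, 5, 4] (2 distinct), len 7
add 1: window [4, 1] (2 distinct), len 2
Longest length with ≤2 distinct: 7.

7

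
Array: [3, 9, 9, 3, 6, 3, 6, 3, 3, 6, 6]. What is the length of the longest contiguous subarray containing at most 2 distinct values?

8

Extend right; when distinct count exceeds 2, shrink from the left:
[3] 1 distinct, len 1
[3, 9] 2 distinct, len 2
[3, 9, 9] 2 distinct, len 3
[3, 9, 9, 3] 2 distinct, len 4
[3, 6] 2 distinct, len 2
[3, 6, 3] 2 distinct, len 3
[3, 6, 3, 6] 2 distinct, len 4
[3, 6, 3, 6, 3] 2 distinct, len 5
[3, 6, 3, 6, 3, 3] 2 distinct, len 6
[3, 6, 3, 6, 3, 3, 6] 2 distinct, len 7
[3, 6, 3, 6, 3, 3, 6, 6] 2 distinct, len 8
Longest length with ≤2 distinct: 8.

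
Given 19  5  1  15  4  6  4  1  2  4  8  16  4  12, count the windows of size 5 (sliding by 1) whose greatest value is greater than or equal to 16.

4

(19, 5, 1, 15, 4) → max 19  ≥ 16 ✓
(5, 1, 15, 4, 6) → max 15
(1, 15, 4, 6, 4) → max 15
(15, 4, 6, 4, 1) → max 15
(4, 6, 4, 1, 2) → max 6
(6, 4, 1, 2, 4) → max 6
(4, 1, 2, 4, 8) → max 8
(1, 2, 4, 8, 16) → max 16  ≥ 16 ✓
(2, 4, 8, 16, 4) → max 16  ≥ 16 ✓
(4, 8, 16, 4, 12) → max 16  ≥ 16 ✓
4 windows satisfy the condition.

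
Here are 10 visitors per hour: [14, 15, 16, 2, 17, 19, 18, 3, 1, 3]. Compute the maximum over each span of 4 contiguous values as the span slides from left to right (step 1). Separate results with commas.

16, 17, 19, 19, 19, 19, 18

Sliding a size-4 window across the 10 values:
(14, 15, 16, 2) → max 16
(15, 16, 2, 17) → max 17
(16, 2, 17, 19) → max 19
(2, 17, 19, 18) → max 19
(17, 19, 18, 3) → max 19
(19, 18, 3, 1) → max 19
(18, 3, 1, 3) → max 18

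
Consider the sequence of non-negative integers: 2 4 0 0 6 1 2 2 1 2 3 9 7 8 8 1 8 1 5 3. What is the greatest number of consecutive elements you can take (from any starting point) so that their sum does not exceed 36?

12

→ 2: sum 2, len 1
→ 4: sum 6, len 2
→ 0: sum 6, len 3
→ 0: sum 6, len 4
→ 6: sum 12, len 5
→ 1: sum 13, len 6
→ 2: sum 15, len 7
→ 2: sum 17, len 8
→ 1: sum 18, len 9
→ 2: sum 20, len 10
→ 3: sum 23, len 11
→ 9: sum 32, len 12
→ 7 (dropped 2, 4): sum 33, len 11
→ 8 (dropped 0, 0, 6): sum 35, len 9
→ 8 (dropped 1, 2, 2, 1, 2): sum 35, len 5
→ 1: sum 36, len 6
→ 8 (dropped 3, 9): sum 32, len 5
→ 1: sum 33, len 6
→ 5 (dropped 7): sum 31, len 6
→ 3: sum 34, len 7
Longest length seen: 12.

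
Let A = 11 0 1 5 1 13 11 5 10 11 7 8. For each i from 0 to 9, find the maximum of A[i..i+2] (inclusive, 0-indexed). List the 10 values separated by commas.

Sliding a size-3 window across the 12 values:
(11, 0, 1) → max 11
(0, 1, 5) → max 5
(1, 5, 1) → max 5
(5, 1, 13) → max 13
(1, 13, 11) → max 13
(13, 11, 5) → max 13
(11, 5, 10) → max 11
(5, 10, 11) → max 11
(10, 11, 7) → max 11
(11, 7, 8) → max 11

11, 5, 5, 13, 13, 13, 11, 11, 11, 11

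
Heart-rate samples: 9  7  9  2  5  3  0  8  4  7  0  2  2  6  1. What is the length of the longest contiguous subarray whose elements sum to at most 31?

add 9: [9] sum 9, len 1
add 7: [9, 7] sum 16, len 2
add 9: [9, 7, 9] sum 25, len 3
add 2: [9, 7, 9, 2] sum 27, len 4
add 5: [7, 9, 2, 5] sum 23, len 4
add 3: [7, 9, 2, 5, 3] sum 26, len 5
add 0: [7, 9, 2, 5, 3, 0] sum 26, len 6
add 8: [9, 2, 5, 3, 0, 8] sum 27, len 6
add 4: [9, 2, 5, 3, 0, 8, 4] sum 31, len 7
add 7: [2, 5, 3, 0, 8, 4, 7] sum 29, len 7
add 0: [2, 5, 3, 0, 8, 4, 7, 0] sum 29, len 8
add 2: [2, 5, 3, 0, 8, 4, 7, 0, 2] sum 31, len 9
add 2: [5, 3, 0, 8, 4, 7, 0, 2, 2] sum 31, len 9
add 6: [0, 8, 4, 7, 0, 2, 2, 6] sum 29, len 8
add 1: [0, 8, 4, 7, 0, 2, 2, 6, 1] sum 30, len 9
Longest length seen: 9.

9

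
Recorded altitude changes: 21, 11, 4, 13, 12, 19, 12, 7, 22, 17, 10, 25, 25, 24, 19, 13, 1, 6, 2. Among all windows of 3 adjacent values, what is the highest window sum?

(21, 11, 4) → sum 36
(11, 4, 13) → sum 28
(4, 13, 12) → sum 29
(13, 12, 19) → sum 44
(12, 19, 12) → sum 43
(19, 12, 7) → sum 38
(12, 7, 22) → sum 41
(7, 22, 17) → sum 46
(22, 17, 10) → sum 49
(17, 10, 25) → sum 52
(10, 25, 25) → sum 60
(25, 25, 24) → sum 74
(25, 24, 19) → sum 68
(24, 19, 13) → sum 56
(19, 13, 1) → sum 33
(13, 1, 6) → sum 20
(1, 6, 2) → sum 9
Highest of these is 74.

74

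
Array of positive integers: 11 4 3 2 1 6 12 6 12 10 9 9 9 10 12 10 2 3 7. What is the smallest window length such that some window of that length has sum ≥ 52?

6

add 11: running sum 11 < 52
add 4: running sum 15 < 52
add 3: running sum 18 < 52
add 2: running sum 20 < 52
add 1: running sum 21 < 52
add 6: running sum 27 < 52
add 12: running sum 39 < 52
add 6: running sum 45 < 52
add 12: shortest ending here [11, 4, 3, 2, 1, 6, 12, 6, 12] sum 57, len 9
add 10: shortest ending here [3, 2, 1, 6, 12, 6, 12, 10] sum 52, len 8
add 9: shortest ending here [6, 12, 6, 12, 10, 9] sum 55, len 6
add 9: shortest ending here [12, 6, 12, 10, 9, 9] sum 58, len 6
add 9: shortest ending here [6, 12, 10, 9, 9, 9] sum 55, len 6
add 10: shortest ending here [12, 10, 9, 9, 9, 10] sum 59, len 6
add 12: shortest ending here [10, 9, 9, 9, 10, 12] sum 59, len 6
add 10: shortest ending here [9, 9, 9, 10, 12, 10] sum 59, len 6
add 2: shortest ending here [9, 9, 10, 12, 10, 2] sum 52, len 6
add 3: shortest ending here [9, 9, 10, 12, 10, 2, 3] sum 55, len 7
add 7: shortest ending here [9, 10, 12, 10, 2, 3, 7] sum 53, len 7
Shortest qualifying length: 6.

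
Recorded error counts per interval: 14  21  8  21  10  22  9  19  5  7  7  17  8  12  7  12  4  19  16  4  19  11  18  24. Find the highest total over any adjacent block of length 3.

53

Window sums for each of the 22 positions:
14 21 8 → sum 43
21 8 21 → sum 50
8 21 10 → sum 39
21 10 22 → sum 53
10 22 9 → sum 41
22 9 19 → sum 50
9 19 5 → sum 33
19 5 7 → sum 31
5 7 7 → sum 19
7 7 17 → sum 31
7 17 8 → sum 32
17 8 12 → sum 37
8 12 7 → sum 27
12 7 12 → sum 31
7 12 4 → sum 23
12 4 19 → sum 35
4 19 16 → sum 39
19 16 4 → sum 39
16 4 19 → sum 39
4 19 11 → sum 34
19 11 18 → sum 48
11 18 24 → sum 53
Highest of these is 53.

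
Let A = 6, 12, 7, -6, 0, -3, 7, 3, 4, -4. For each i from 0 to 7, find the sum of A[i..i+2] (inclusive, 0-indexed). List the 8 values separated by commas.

25, 13, 1, -9, 4, 7, 14, 3

Sliding a size-3 window across the 10 values:
6 12 7 → sum 25
12 7 -6 → sum 13
7 -6 0 → sum 1
-6 0 -3 → sum -9
0 -3 7 → sum 4
-3 7 3 → sum 7
7 3 4 → sum 14
3 4 -4 → sum 3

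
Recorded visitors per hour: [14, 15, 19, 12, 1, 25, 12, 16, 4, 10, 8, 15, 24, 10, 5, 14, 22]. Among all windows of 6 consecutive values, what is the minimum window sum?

65

(14, 15, 19, 12, 1, 25) → sum 86
(15, 19, 12, 1, 25, 12) → sum 84
(19, 12, 1, 25, 12, 16) → sum 85
(12, 1, 25, 12, 16, 4) → sum 70
(1, 25, 12, 16, 4, 10) → sum 68
(25, 12, 16, 4, 10, 8) → sum 75
(12, 16, 4, 10, 8, 15) → sum 65
(16, 4, 10, 8, 15, 24) → sum 77
(4, 10, 8, 15, 24, 10) → sum 71
(10, 8, 15, 24, 10, 5) → sum 72
(8, 15, 24, 10, 5, 14) → sum 76
(15, 24, 10, 5, 14, 22) → sum 90
Minimum of these is 65.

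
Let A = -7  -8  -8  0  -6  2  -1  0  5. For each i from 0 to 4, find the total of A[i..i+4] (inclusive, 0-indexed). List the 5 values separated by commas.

[-7, -8, -8, 0, -6] → sum -29
[-8, -8, 0, -6, 2] → sum -20
[-8, 0, -6, 2, -1] → sum -13
[0, -6, 2, -1, 0] → sum -5
[-6, 2, -1, 0, 5] → sum 0

-29, -20, -13, -5, 0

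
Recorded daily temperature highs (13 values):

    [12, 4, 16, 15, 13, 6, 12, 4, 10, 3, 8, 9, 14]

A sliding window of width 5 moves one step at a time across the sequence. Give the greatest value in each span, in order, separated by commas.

12 4 16 15 13 → max 16
4 16 15 13 6 → max 16
16 15 13 6 12 → max 16
15 13 6 12 4 → max 15
13 6 12 4 10 → max 13
6 12 4 10 3 → max 12
12 4 10 3 8 → max 12
4 10 3 8 9 → max 10
10 3 8 9 14 → max 14

16, 16, 16, 15, 13, 12, 12, 10, 14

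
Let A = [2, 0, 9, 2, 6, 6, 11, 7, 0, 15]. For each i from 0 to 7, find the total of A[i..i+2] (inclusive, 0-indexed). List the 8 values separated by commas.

11, 11, 17, 14, 23, 24, 18, 22

(2, 0, 9) → sum 11
(0, 9, 2) → sum 11
(9, 2, 6) → sum 17
(2, 6, 6) → sum 14
(6, 6, 11) → sum 23
(6, 11, 7) → sum 24
(11, 7, 0) → sum 18
(7, 0, 15) → sum 22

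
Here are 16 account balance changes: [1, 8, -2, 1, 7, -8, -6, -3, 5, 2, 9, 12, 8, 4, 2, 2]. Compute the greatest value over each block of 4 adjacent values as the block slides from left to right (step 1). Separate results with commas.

(1, 8, -2, 1) → max 8
(8, -2, 1, 7) → max 8
(-2, 1, 7, -8) → max 7
(1, 7, -8, -6) → max 7
(7, -8, -6, -3) → max 7
(-8, -6, -3, 5) → max 5
(-6, -3, 5, 2) → max 5
(-3, 5, 2, 9) → max 9
(5, 2, 9, 12) → max 12
(2, 9, 12, 8) → max 12
(9, 12, 8, 4) → max 12
(12, 8, 4, 2) → max 12
(8, 4, 2, 2) → max 8

8, 8, 7, 7, 7, 5, 5, 9, 12, 12, 12, 12, 8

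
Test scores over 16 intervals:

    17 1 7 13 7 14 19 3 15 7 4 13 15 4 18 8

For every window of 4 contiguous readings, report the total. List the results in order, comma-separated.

17 1 7 13 → sum 38
1 7 13 7 → sum 28
7 13 7 14 → sum 41
13 7 14 19 → sum 53
7 14 19 3 → sum 43
14 19 3 15 → sum 51
19 3 15 7 → sum 44
3 15 7 4 → sum 29
15 7 4 13 → sum 39
7 4 13 15 → sum 39
4 13 15 4 → sum 36
13 15 4 18 → sum 50
15 4 18 8 → sum 45

38, 28, 41, 53, 43, 51, 44, 29, 39, 39, 36, 50, 45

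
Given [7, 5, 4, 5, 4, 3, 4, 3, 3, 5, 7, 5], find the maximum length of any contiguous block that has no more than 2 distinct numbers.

[7] 1 distinct, len 1
[7, 5] 2 distinct, len 2
[5, 4] 2 distinct, len 2
[5, 4, 5] 2 distinct, len 3
[5, 4, 5, 4] 2 distinct, len 4
[4, 3] 2 distinct, len 2
[4, 3, 4] 2 distinct, len 3
[4, 3, 4, 3] 2 distinct, len 4
[4, 3, 4, 3, 3] 2 distinct, len 5
[3, 3, 5] 2 distinct, len 3
[5, 7] 2 distinct, len 2
[5, 7, 5] 2 distinct, len 3
Longest length with ≤2 distinct: 5.

5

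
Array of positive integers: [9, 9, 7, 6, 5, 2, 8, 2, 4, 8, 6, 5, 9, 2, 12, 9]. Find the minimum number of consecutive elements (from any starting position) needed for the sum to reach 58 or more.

10

Extend right; whenever the sum reaches 58, record the length and shrink from the left:
add 9: running sum 9 < 58
add 9: running sum 18 < 58
add 7: running sum 25 < 58
add 6: running sum 31 < 58
add 5: running sum 36 < 58
add 2: running sum 38 < 58
add 8: running sum 46 < 58
add 2: running sum 48 < 58
add 4: running sum 52 < 58
end 9: [9, 9, 7, 6, 5, 2, 8, 2, 4, 8] sum 60, len 10
end 10: [9, 9, 7, 6, 5, 2, 8, 2, 4, 8, 6] sum 66, len 11
end 11: [9, 7, 6, 5, 2, 8, 2, 4, 8, 6, 5] sum 62, len 11
end 12: [7, 6, 5, 2, 8, 2, 4, 8, 6, 5, 9] sum 62, len 11
end 13: [7, 6, 5, 2, 8, 2, 4, 8, 6, 5, 9, 2] sum 64, len 12
end 14: [2, 8, 2, 4, 8, 6, 5, 9, 2, 12] sum 58, len 10
end 15: [8, 2, 4, 8, 6, 5, 9, 2, 12, 9] sum 65, len 10
Shortest qualifying length: 10.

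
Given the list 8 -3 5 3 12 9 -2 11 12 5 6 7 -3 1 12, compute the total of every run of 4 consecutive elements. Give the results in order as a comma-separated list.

13, 17, 29, 22, 30, 30, 26, 34, 30, 15, 11, 17

[8, -3, 5, 3] → sum 13
[-3, 5, 3, 12] → sum 17
[5, 3, 12, 9] → sum 29
[3, 12, 9, -2] → sum 22
[12, 9, -2, 11] → sum 30
[9, -2, 11, 12] → sum 30
[-2, 11, 12, 5] → sum 26
[11, 12, 5, 6] → sum 34
[12, 5, 6, 7] → sum 30
[5, 6, 7, -3] → sum 15
[6, 7, -3, 1] → sum 11
[7, -3, 1, 12] → sum 17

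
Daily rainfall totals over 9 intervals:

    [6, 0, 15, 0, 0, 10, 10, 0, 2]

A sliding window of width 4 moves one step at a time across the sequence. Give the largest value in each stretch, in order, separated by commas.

Sliding a size-4 window across the 9 values:
[6, 0, 15, 0] → max 15
[0, 15, 0, 0] → max 15
[15, 0, 0, 10] → max 15
[0, 0, 10, 10] → max 10
[0, 10, 10, 0] → max 10
[10, 10, 0, 2] → max 10

15, 15, 15, 10, 10, 10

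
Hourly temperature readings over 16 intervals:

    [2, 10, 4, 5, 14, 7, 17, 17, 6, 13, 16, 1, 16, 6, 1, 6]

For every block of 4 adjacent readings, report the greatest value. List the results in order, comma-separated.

10, 14, 14, 17, 17, 17, 17, 17, 16, 16, 16, 16, 16

Sliding a size-4 window across the 16 values:
[2, 10, 4, 5] → max 10
[10, 4, 5, 14] → max 14
[4, 5, 14, 7] → max 14
[5, 14, 7, 17] → max 17
[14, 7, 17, 17] → max 17
[7, 17, 17, 6] → max 17
[17, 17, 6, 13] → max 17
[17, 6, 13, 16] → max 17
[6, 13, 16, 1] → max 16
[13, 16, 1, 16] → max 16
[16, 1, 16, 6] → max 16
[1, 16, 6, 1] → max 16
[16, 6, 1, 6] → max 16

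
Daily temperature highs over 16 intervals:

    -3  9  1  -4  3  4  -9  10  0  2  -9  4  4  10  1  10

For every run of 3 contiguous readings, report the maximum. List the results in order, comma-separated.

9, 9, 3, 4, 4, 10, 10, 10, 2, 4, 4, 10, 10, 10

-3 9 1 → max 9
9 1 -4 → max 9
1 -4 3 → max 3
-4 3 4 → max 4
3 4 -9 → max 4
4 -9 10 → max 10
-9 10 0 → max 10
10 0 2 → max 10
0 2 -9 → max 2
2 -9 4 → max 4
-9 4 4 → max 4
4 4 10 → max 10
4 10 1 → max 10
10 1 10 → max 10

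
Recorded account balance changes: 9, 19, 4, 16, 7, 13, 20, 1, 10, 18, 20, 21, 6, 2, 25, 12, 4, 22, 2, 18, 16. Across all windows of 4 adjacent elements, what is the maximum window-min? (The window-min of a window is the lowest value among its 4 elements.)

10

Each size-4 window and its min:
[9, 19, 4, 16] → min 4
[19, 4, 16, 7] → min 4
[4, 16, 7, 13] → min 4
[16, 7, 13, 20] → min 7
[7, 13, 20, 1] → min 1
[13, 20, 1, 10] → min 1
[20, 1, 10, 18] → min 1
[1, 10, 18, 20] → min 1
[10, 18, 20, 21] → min 10
[18, 20, 21, 6] → min 6
[20, 21, 6, 2] → min 2
[21, 6, 2, 25] → min 2
[6, 2, 25, 12] → min 2
[2, 25, 12, 4] → min 2
[25, 12, 4, 22] → min 4
[12, 4, 22, 2] → min 2
[4, 22, 2, 18] → min 2
[22, 2, 18, 16] → min 2
Maximum of these is 10.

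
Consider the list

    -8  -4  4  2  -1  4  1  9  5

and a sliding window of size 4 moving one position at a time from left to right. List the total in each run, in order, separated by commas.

-8 -4 4 2 → sum -6
-4 4 2 -1 → sum 1
4 2 -1 4 → sum 9
2 -1 4 1 → sum 6
-1 4 1 9 → sum 13
4 1 9 5 → sum 19

-6, 1, 9, 6, 13, 19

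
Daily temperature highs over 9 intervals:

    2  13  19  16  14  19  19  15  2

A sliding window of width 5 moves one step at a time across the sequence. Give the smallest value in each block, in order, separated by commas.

2, 13, 14, 14, 2

(2, 13, 19, 16, 14) → min 2
(13, 19, 16, 14, 19) → min 13
(19, 16, 14, 19, 19) → min 14
(16, 14, 19, 19, 15) → min 14
(14, 19, 19, 15, 2) → min 2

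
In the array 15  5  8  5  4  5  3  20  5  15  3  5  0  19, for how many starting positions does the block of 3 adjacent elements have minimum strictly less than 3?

(15, 5, 8) → min 5
(5, 8, 5) → min 5
(8, 5, 4) → min 4
(5, 4, 5) → min 4
(4, 5, 3) → min 3
(5, 3, 20) → min 3
(3, 20, 5) → min 3
(20, 5, 15) → min 5
(5, 15, 3) → min 3
(15, 3, 5) → min 3
(3, 5, 0) → min 0  < 3 ✓
(5, 0, 19) → min 0  < 3 ✓
2 windows satisfy the condition.

2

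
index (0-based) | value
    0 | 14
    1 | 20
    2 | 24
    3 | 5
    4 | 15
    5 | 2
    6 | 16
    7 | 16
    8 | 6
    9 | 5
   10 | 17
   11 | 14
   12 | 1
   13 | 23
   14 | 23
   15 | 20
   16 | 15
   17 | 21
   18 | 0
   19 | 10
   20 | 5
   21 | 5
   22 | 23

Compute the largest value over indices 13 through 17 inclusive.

Elements at indices 13..17: 23, 23, 20, 15, 21
max(23, 23, 20, 15, 21) = 23

23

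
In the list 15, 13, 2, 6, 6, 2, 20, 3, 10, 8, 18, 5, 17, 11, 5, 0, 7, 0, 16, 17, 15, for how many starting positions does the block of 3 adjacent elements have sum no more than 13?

2

15 13 2 → sum 30
13 2 6 → sum 21
2 6 6 → sum 14
6 6 2 → sum 14
6 2 20 → sum 28
2 20 3 → sum 25
20 3 10 → sum 33
3 10 8 → sum 21
10 8 18 → sum 36
8 18 5 → sum 31
18 5 17 → sum 40
5 17 11 → sum 33
17 11 5 → sum 33
11 5 0 → sum 16
5 0 7 → sum 12  ≤ 13 ✓
0 7 0 → sum 7  ≤ 13 ✓
7 0 16 → sum 23
0 16 17 → sum 33
16 17 15 → sum 48
2 windows satisfy the condition.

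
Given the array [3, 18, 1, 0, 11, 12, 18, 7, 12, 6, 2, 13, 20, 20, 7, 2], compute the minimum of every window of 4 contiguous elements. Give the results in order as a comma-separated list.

0, 0, 0, 0, 7, 7, 6, 2, 2, 2, 2, 7, 2

(3, 18, 1, 0) → min 0
(18, 1, 0, 11) → min 0
(1, 0, 11, 12) → min 0
(0, 11, 12, 18) → min 0
(11, 12, 18, 7) → min 7
(12, 18, 7, 12) → min 7
(18, 7, 12, 6) → min 6
(7, 12, 6, 2) → min 2
(12, 6, 2, 13) → min 2
(6, 2, 13, 20) → min 2
(2, 13, 20, 20) → min 2
(13, 20, 20, 7) → min 7
(20, 20, 7, 2) → min 2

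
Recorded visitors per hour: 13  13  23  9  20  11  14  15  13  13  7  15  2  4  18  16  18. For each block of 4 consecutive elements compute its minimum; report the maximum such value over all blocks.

(13, 13, 23, 9) → min 9
(13, 23, 9, 20) → min 9
(23, 9, 20, 11) → min 9
(9, 20, 11, 14) → min 9
(20, 11, 14, 15) → min 11
(11, 14, 15, 13) → min 11
(14, 15, 13, 13) → min 13
(15, 13, 13, 7) → min 7
(13, 13, 7, 15) → min 7
(13, 7, 15, 2) → min 2
(7, 15, 2, 4) → min 2
(15, 2, 4, 18) → min 2
(2, 4, 18, 16) → min 2
(4, 18, 16, 18) → min 4
Maximum of these is 13.

13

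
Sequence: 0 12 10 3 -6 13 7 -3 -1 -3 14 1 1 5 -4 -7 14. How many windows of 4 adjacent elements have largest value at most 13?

9

[0, 12, 10, 3] → max 12  ≤ 13 ✓
[12, 10, 3, -6] → max 12  ≤ 13 ✓
[10, 3, -6, 13] → max 13  ≤ 13 ✓
[3, -6, 13, 7] → max 13  ≤ 13 ✓
[-6, 13, 7, -3] → max 13  ≤ 13 ✓
[13, 7, -3, -1] → max 13  ≤ 13 ✓
[7, -3, -1, -3] → max 7  ≤ 13 ✓
[-3, -1, -3, 14] → max 14
[-1, -3, 14, 1] → max 14
[-3, 14, 1, 1] → max 14
[14, 1, 1, 5] → max 14
[1, 1, 5, -4] → max 5  ≤ 13 ✓
[1, 5, -4, -7] → max 5  ≤ 13 ✓
[5, -4, -7, 14] → max 14
9 windows satisfy the condition.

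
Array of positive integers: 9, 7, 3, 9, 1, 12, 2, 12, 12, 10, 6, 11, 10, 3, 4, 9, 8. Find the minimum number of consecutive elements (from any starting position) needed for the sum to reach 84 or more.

10

add 9: running sum 9 < 84
add 7: running sum 16 < 84
add 3: running sum 19 < 84
add 9: running sum 28 < 84
add 1: running sum 29 < 84
add 12: running sum 41 < 84
add 2: running sum 43 < 84
add 12: running sum 55 < 84
add 12: running sum 67 < 84
add 10: running sum 77 < 84
add 6: running sum 83 < 84
add 11: shortest ending here [7, 3, 9, 1, 12, 2, 12, 12, 10, 6, 11] sum 85, len 11
add 10: shortest ending here [9, 1, 12, 2, 12, 12, 10, 6, 11, 10] sum 85, len 10
add 3: shortest ending here [9, 1, 12, 2, 12, 12, 10, 6, 11, 10, 3] sum 88, len 11
add 4: shortest ending here [9, 1, 12, 2, 12, 12, 10, 6, 11, 10, 3, 4] sum 92, len 12
add 9: shortest ending here [12, 2, 12, 12, 10, 6, 11, 10, 3, 4, 9] sum 91, len 11
add 8: shortest ending here [12, 12, 10, 6, 11, 10, 3, 4, 9, 8] sum 85, len 10
Shortest qualifying length: 10.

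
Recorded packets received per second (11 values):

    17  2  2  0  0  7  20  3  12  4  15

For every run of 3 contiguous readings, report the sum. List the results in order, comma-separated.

(17, 2, 2) → sum 21
(2, 2, 0) → sum 4
(2, 0, 0) → sum 2
(0, 0, 7) → sum 7
(0, 7, 20) → sum 27
(7, 20, 3) → sum 30
(20, 3, 12) → sum 35
(3, 12, 4) → sum 19
(12, 4, 15) → sum 31

21, 4, 2, 7, 27, 30, 35, 19, 31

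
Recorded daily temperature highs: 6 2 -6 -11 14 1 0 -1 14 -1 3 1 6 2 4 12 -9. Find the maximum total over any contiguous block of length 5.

28

Each size-5 window and its sum:
6 2 -6 -11 14 → sum 5
2 -6 -11 14 1 → sum 0
-6 -11 14 1 0 → sum -2
-11 14 1 0 -1 → sum 3
14 1 0 -1 14 → sum 28
1 0 -1 14 -1 → sum 13
0 -1 14 -1 3 → sum 15
-1 14 -1 3 1 → sum 16
14 -1 3 1 6 → sum 23
-1 3 1 6 2 → sum 11
3 1 6 2 4 → sum 16
1 6 2 4 12 → sum 25
6 2 4 12 -9 → sum 15
Maximum of these is 28.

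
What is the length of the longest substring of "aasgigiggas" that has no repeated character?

4

[a] len 1
[a] len 1
[a, s] len 2
[a, s, g] len 3
[a, s, g, i] len 4
[i, g] len 2
[g, i] len 2
[i, g] len 2
[g] len 1
[g, a] len 2
[g, a, s] len 3
Longest all-distinct length: 4.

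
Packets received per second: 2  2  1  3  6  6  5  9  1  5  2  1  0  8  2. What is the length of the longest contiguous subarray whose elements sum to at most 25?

[2] sum 2 len 1
[2, 2] sum 4 len 2
[2, 2, 1] sum 5 len 3
[2, 2, 1, 3] sum 8 len 4
[2, 2, 1, 3, 6] sum 14 len 5
[2, 2, 1, 3, 6, 6] sum 20 len 6
[2, 2, 1, 3, 6, 6, 5] sum 25 len 7
[6, 5, 9] sum 20 len 3
[6, 5, 9, 1] sum 21 len 4
[5, 9, 1, 5] sum 20 len 4
[5, 9, 1, 5, 2] sum 22 len 5
[5, 9, 1, 5, 2, 1] sum 23 len 6
[5, 9, 1, 5, 2, 1, 0] sum 23 len 7
[1, 5, 2, 1, 0, 8] sum 17 len 6
[1, 5, 2, 1, 0, 8, 2] sum 19 len 7
Longest length seen: 7.

7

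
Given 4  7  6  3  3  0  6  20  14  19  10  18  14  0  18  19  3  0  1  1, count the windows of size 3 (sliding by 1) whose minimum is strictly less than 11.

17

(4, 7, 6) → min 4  < 11 ✓
(7, 6, 3) → min 3  < 11 ✓
(6, 3, 3) → min 3  < 11 ✓
(3, 3, 0) → min 0  < 11 ✓
(3, 0, 6) → min 0  < 11 ✓
(0, 6, 20) → min 0  < 11 ✓
(6, 20, 14) → min 6  < 11 ✓
(20, 14, 19) → min 14
(14, 19, 10) → min 10  < 11 ✓
(19, 10, 18) → min 10  < 11 ✓
(10, 18, 14) → min 10  < 11 ✓
(18, 14, 0) → min 0  < 11 ✓
(14, 0, 18) → min 0  < 11 ✓
(0, 18, 19) → min 0  < 11 ✓
(18, 19, 3) → min 3  < 11 ✓
(19, 3, 0) → min 0  < 11 ✓
(3, 0, 1) → min 0  < 11 ✓
(0, 1, 1) → min 0  < 11 ✓
17 windows satisfy the condition.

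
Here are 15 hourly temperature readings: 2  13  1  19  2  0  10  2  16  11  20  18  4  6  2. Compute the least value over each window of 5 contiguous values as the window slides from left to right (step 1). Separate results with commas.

1, 0, 0, 0, 0, 0, 2, 2, 4, 4, 2

Sliding a size-5 window across the 15 values:
(2, 13, 1, 19, 2) → min 1
(13, 1, 19, 2, 0) → min 0
(1, 19, 2, 0, 10) → min 0
(19, 2, 0, 10, 2) → min 0
(2, 0, 10, 2, 16) → min 0
(0, 10, 2, 16, 11) → min 0
(10, 2, 16, 11, 20) → min 2
(2, 16, 11, 20, 18) → min 2
(16, 11, 20, 18, 4) → min 4
(11, 20, 18, 4, 6) → min 4
(20, 18, 4, 6, 2) → min 2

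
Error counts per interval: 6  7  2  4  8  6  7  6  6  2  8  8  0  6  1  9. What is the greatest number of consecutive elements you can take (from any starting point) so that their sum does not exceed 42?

8

[6] sum 6 len 1
[6, 7] sum 13 len 2
[6, 7, 2] sum 15 len 3
[6, 7, 2, 4] sum 19 len 4
[6, 7, 2, 4, 8] sum 27 len 5
[6, 7, 2, 4, 8, 6] sum 33 len 6
[6, 7, 2, 4, 8, 6, 7] sum 40 len 7
[7, 2, 4, 8, 6, 7, 6] sum 40 len 7
[2, 4, 8, 6, 7, 6, 6] sum 39 len 7
[2, 4, 8, 6, 7, 6, 6, 2] sum 41 len 8
[6, 7, 6, 6, 2, 8] sum 35 len 6
[7, 6, 6, 2, 8, 8] sum 37 len 6
[7, 6, 6, 2, 8, 8, 0] sum 37 len 7
[6, 6, 2, 8, 8, 0, 6] sum 36 len 7
[6, 6, 2, 8, 8, 0, 6, 1] sum 37 len 8
[6, 2, 8, 8, 0, 6, 1, 9] sum 40 len 8
Longest length seen: 8.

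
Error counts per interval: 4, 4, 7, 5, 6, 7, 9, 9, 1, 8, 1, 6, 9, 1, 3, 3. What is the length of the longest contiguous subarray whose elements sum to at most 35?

8

[4] sum 4 len 1
[4, 4] sum 8 len 2
[4, 4, 7] sum 15 len 3
[4, 4, 7, 5] sum 20 len 4
[4, 4, 7, 5, 6] sum 26 len 5
[4, 4, 7, 5, 6, 7] sum 33 len 6
[7, 5, 6, 7, 9] sum 34 len 5
[6, 7, 9, 9] sum 31 len 4
[6, 7, 9, 9, 1] sum 32 len 5
[7, 9, 9, 1, 8] sum 34 len 5
[7, 9, 9, 1, 8, 1] sum 35 len 6
[9, 9, 1, 8, 1, 6] sum 34 len 6
[9, 1, 8, 1, 6, 9] sum 34 len 6
[9, 1, 8, 1, 6, 9, 1] sum 35 len 7
[1, 8, 1, 6, 9, 1, 3] sum 29 len 7
[1, 8, 1, 6, 9, 1, 3, 3] sum 32 len 8
Longest length seen: 8.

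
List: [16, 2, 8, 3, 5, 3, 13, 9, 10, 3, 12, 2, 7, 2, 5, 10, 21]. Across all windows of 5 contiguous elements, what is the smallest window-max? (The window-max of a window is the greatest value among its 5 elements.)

Window maxs for each of the 13 positions:
(16, 2, 8, 3, 5) → max 16
(2, 8, 3, 5, 3) → max 8
(8, 3, 5, 3, 13) → max 13
(3, 5, 3, 13, 9) → max 13
(5, 3, 13, 9, 10) → max 13
(3, 13, 9, 10, 3) → max 13
(13, 9, 10, 3, 12) → max 13
(9, 10, 3, 12, 2) → max 12
(10, 3, 12, 2, 7) → max 12
(3, 12, 2, 7, 2) → max 12
(12, 2, 7, 2, 5) → max 12
(2, 7, 2, 5, 10) → max 10
(7, 2, 5, 10, 21) → max 21
Smallest of these is 8.

8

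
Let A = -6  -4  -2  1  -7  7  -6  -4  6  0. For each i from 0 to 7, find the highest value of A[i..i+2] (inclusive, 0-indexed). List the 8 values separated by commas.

-2, 1, 1, 7, 7, 7, 6, 6

(-6, -4, -2) → max -2
(-4, -2, 1) → max 1
(-2, 1, -7) → max 1
(1, -7, 7) → max 7
(-7, 7, -6) → max 7
(7, -6, -4) → max 7
(-6, -4, 6) → max 6
(-4, 6, 0) → max 6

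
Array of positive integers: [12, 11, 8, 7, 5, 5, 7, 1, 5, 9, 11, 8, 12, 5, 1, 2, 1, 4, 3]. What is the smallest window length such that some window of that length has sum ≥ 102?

14

add 12: running sum 12 < 102
add 11: running sum 23 < 102
add 8: running sum 31 < 102
add 7: running sum 38 < 102
add 5: running sum 43 < 102
add 5: running sum 48 < 102
add 7: running sum 55 < 102
add 1: running sum 56 < 102
add 5: running sum 61 < 102
add 9: running sum 70 < 102
add 11: running sum 81 < 102
add 8: running sum 89 < 102
add 12: running sum 101 < 102
add 5: shortest ending here [12, 11, 8, 7, 5, 5, 7, 1, 5, 9, 11, 8, 12, 5] sum 106, len 14
add 1: shortest ending here [12, 11, 8, 7, 5, 5, 7, 1, 5, 9, 11, 8, 12, 5, 1] sum 107, len 15
add 2: shortest ending here [12, 11, 8, 7, 5, 5, 7, 1, 5, 9, 11, 8, 12, 5, 1, 2] sum 109, len 16
add 1: shortest ending here [12, 11, 8, 7, 5, 5, 7, 1, 5, 9, 11, 8, 12, 5, 1, 2, 1] sum 110, len 17
add 4: shortest ending here [11, 8, 7, 5, 5, 7, 1, 5, 9, 11, 8, 12, 5, 1, 2, 1, 4] sum 102, len 17
add 3: shortest ending here [11, 8, 7, 5, 5, 7, 1, 5, 9, 11, 8, 12, 5, 1, 2, 1, 4, 3] sum 105, len 18
Shortest qualifying length: 14.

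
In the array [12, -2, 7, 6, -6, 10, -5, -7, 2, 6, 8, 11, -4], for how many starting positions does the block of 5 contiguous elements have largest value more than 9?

(12, -2, 7, 6, -6) → max 12  > 9 ✓
(-2, 7, 6, -6, 10) → max 10  > 9 ✓
(7, 6, -6, 10, -5) → max 10  > 9 ✓
(6, -6, 10, -5, -7) → max 10  > 9 ✓
(-6, 10, -5, -7, 2) → max 10  > 9 ✓
(10, -5, -7, 2, 6) → max 10  > 9 ✓
(-5, -7, 2, 6, 8) → max 8
(-7, 2, 6, 8, 11) → max 11  > 9 ✓
(2, 6, 8, 11, -4) → max 11  > 9 ✓
8 windows satisfy the condition.

8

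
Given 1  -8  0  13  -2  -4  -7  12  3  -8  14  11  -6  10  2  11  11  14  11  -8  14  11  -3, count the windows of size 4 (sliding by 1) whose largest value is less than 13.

(1, -8, 0, 13) → max 13
(-8, 0, 13, -2) → max 13
(0, 13, -2, -4) → max 13
(13, -2, -4, -7) → max 13
(-2, -4, -7, 12) → max 12  < 13 ✓
(-4, -7, 12, 3) → max 12  < 13 ✓
(-7, 12, 3, -8) → max 12  < 13 ✓
(12, 3, -8, 14) → max 14
(3, -8, 14, 11) → max 14
(-8, 14, 11, -6) → max 14
(14, 11, -6, 10) → max 14
(11, -6, 10, 2) → max 11  < 13 ✓
(-6, 10, 2, 11) → max 11  < 13 ✓
(10, 2, 11, 11) → max 11  < 13 ✓
(2, 11, 11, 14) → max 14
(11, 11, 14, 11) → max 14
(11, 14, 11, -8) → max 14
(14, 11, -8, 14) → max 14
(11, -8, 14, 11) → max 14
(-8, 14, 11, -3) → max 14
6 windows satisfy the condition.

6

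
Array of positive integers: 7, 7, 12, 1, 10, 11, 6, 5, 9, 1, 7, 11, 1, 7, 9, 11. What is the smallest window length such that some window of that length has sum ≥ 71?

10

add 7: running sum 7 < 71
add 7: running sum 14 < 71
add 12: running sum 26 < 71
add 1: running sum 27 < 71
add 10: running sum 37 < 71
add 11: running sum 48 < 71
add 6: running sum 54 < 71
add 5: running sum 59 < 71
add 9: running sum 68 < 71
add 1: running sum 69 < 71
end 10: [7, 7, 12, 1, 10, 11, 6, 5, 9, 1, 7] sum 76, len 11
end 11: [12, 1, 10, 11, 6, 5, 9, 1, 7, 11] sum 73, len 10
end 12: [12, 1, 10, 11, 6, 5, 9, 1, 7, 11, 1] sum 74, len 11
end 13: [12, 1, 10, 11, 6, 5, 9, 1, 7, 11, 1, 7] sum 81, len 12
end 14: [10, 11, 6, 5, 9, 1, 7, 11, 1, 7, 9] sum 77, len 11
end 15: [11, 6, 5, 9, 1, 7, 11, 1, 7, 9, 11] sum 78, len 11
Shortest qualifying length: 10.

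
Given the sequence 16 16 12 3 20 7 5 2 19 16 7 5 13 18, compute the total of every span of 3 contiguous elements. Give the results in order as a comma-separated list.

44, 31, 35, 30, 32, 14, 26, 37, 42, 28, 25, 36

(16, 16, 12) → sum 44
(16, 12, 3) → sum 31
(12, 3, 20) → sum 35
(3, 20, 7) → sum 30
(20, 7, 5) → sum 32
(7, 5, 2) → sum 14
(5, 2, 19) → sum 26
(2, 19, 16) → sum 37
(19, 16, 7) → sum 42
(16, 7, 5) → sum 28
(7, 5, 13) → sum 25
(5, 13, 18) → sum 36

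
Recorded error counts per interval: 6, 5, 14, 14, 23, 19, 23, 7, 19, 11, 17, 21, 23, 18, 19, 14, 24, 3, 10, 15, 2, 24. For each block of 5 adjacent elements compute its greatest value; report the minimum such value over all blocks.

Each size-5 window and its max:
6 5 14 14 23 → max 23
5 14 14 23 19 → max 23
14 14 23 19 23 → max 23
14 23 19 23 7 → max 23
23 19 23 7 19 → max 23
19 23 7 19 11 → max 23
23 7 19 11 17 → max 23
7 19 11 17 21 → max 21
19 11 17 21 23 → max 23
11 17 21 23 18 → max 23
17 21 23 18 19 → max 23
21 23 18 19 14 → max 23
23 18 19 14 24 → max 24
18 19 14 24 3 → max 24
19 14 24 3 10 → max 24
14 24 3 10 15 → max 24
24 3 10 15 2 → max 24
3 10 15 2 24 → max 24
Minimum of these is 21.

21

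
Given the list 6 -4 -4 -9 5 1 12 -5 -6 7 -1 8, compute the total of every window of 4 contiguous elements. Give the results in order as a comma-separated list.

Sliding a size-4 window across the 12 values:
6 -4 -4 -9 → sum -11
-4 -4 -9 5 → sum -12
-4 -9 5 1 → sum -7
-9 5 1 12 → sum 9
5 1 12 -5 → sum 13
1 12 -5 -6 → sum 2
12 -5 -6 7 → sum 8
-5 -6 7 -1 → sum -5
-6 7 -1 8 → sum 8

-11, -12, -7, 9, 13, 2, 8, -5, 8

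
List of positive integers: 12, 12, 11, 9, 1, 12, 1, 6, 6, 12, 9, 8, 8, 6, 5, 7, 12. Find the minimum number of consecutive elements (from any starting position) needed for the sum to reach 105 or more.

Extend right; whenever the sum reaches 105, record the length and shrink from the left:
add 12: running sum 12 < 105
add 12: running sum 24 < 105
add 11: running sum 35 < 105
add 9: running sum 44 < 105
add 1: running sum 45 < 105
add 12: running sum 57 < 105
add 1: running sum 58 < 105
add 6: running sum 64 < 105
add 6: running sum 70 < 105
add 12: running sum 82 < 105
add 9: running sum 91 < 105
add 8: running sum 99 < 105
add 8: shortest ending here [12, 12, 11, 9, 1, 12, 1, 6, 6, 12, 9, 8, 8] sum 107, len 13
add 6: shortest ending here [12, 12, 11, 9, 1, 12, 1, 6, 6, 12, 9, 8, 8, 6] sum 113, len 14
add 5: shortest ending here [12, 11, 9, 1, 12, 1, 6, 6, 12, 9, 8, 8, 6, 5] sum 106, len 14
add 7: shortest ending here [12, 11, 9, 1, 12, 1, 6, 6, 12, 9, 8, 8, 6, 5, 7] sum 113, len 15
add 12: shortest ending here [11, 9, 1, 12, 1, 6, 6, 12, 9, 8, 8, 6, 5, 7, 12] sum 113, len 15
Shortest qualifying length: 13.

13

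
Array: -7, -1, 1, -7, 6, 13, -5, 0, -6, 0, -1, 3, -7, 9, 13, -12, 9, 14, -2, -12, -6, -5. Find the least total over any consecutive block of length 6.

Each size-6 window and its sum:
-7 -1 1 -7 6 13 → sum 5
-1 1 -7 6 13 -5 → sum 7
1 -7 6 13 -5 0 → sum 8
-7 6 13 -5 0 -6 → sum 1
6 13 -5 0 -6 0 → sum 8
13 -5 0 -6 0 -1 → sum 1
-5 0 -6 0 -1 3 → sum -9
0 -6 0 -1 3 -7 → sum -11
-6 0 -1 3 -7 9 → sum -2
0 -1 3 -7 9 13 → sum 17
-1 3 -7 9 13 -12 → sum 5
3 -7 9 13 -12 9 → sum 15
-7 9 13 -12 9 14 → sum 26
9 13 -12 9 14 -2 → sum 31
13 -12 9 14 -2 -12 → sum 10
-12 9 14 -2 -12 -6 → sum -9
9 14 -2 -12 -6 -5 → sum -2
Least of these is -11.

-11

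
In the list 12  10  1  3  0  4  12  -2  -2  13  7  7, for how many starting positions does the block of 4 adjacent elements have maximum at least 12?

7

[12, 10, 1, 3] → max 12  ≥ 12 ✓
[10, 1, 3, 0] → max 10
[1, 3, 0, 4] → max 4
[3, 0, 4, 12] → max 12  ≥ 12 ✓
[0, 4, 12, -2] → max 12  ≥ 12 ✓
[4, 12, -2, -2] → max 12  ≥ 12 ✓
[12, -2, -2, 13] → max 13  ≥ 12 ✓
[-2, -2, 13, 7] → max 13  ≥ 12 ✓
[-2, 13, 7, 7] → max 13  ≥ 12 ✓
7 windows satisfy the condition.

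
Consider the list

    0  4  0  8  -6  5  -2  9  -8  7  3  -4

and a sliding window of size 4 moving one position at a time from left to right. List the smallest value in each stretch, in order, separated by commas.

0, -6, -6, -6, -6, -8, -8, -8, -8

[0, 4, 0, 8] → min 0
[4, 0, 8, -6] → min -6
[0, 8, -6, 5] → min -6
[8, -6, 5, -2] → min -6
[-6, 5, -2, 9] → min -6
[5, -2, 9, -8] → min -8
[-2, 9, -8, 7] → min -8
[9, -8, 7, 3] → min -8
[-8, 7, 3, -4] → min -8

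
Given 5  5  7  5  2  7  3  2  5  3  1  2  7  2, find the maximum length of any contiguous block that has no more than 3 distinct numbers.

[5] 1 distinct, len 1
[5, 5] 1 distinct, len 2
[5, 5, 7] 2 distinct, len 3
[5, 5, 7, 5] 2 distinct, len 4
[5, 5, 7, 5, 2] 3 distinct, len 5
[5, 5, 7, 5, 2, 7] 3 distinct, len 6
[2, 7, 3] 3 distinct, len 3
[2, 7, 3, 2] 3 distinct, len 4
[3, 2, 5] 3 distinct, len 3
[3, 2, 5, 3] 3 distinct, len 4
[5, 3, 1] 3 distinct, len 3
[3, 1, 2] 3 distinct, len 3
[1, 2, 7] 3 distinct, len 3
[1, 2, 7, 2] 3 distinct, len 4
Longest length with ≤3 distinct: 6.

6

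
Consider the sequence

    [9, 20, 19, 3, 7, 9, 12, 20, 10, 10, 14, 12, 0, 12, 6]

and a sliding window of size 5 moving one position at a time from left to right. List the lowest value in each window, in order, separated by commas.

3, 3, 3, 3, 7, 9, 10, 10, 0, 0, 0

Sliding a size-5 window across the 15 values:
(9, 20, 19, 3, 7) → min 3
(20, 19, 3, 7, 9) → min 3
(19, 3, 7, 9, 12) → min 3
(3, 7, 9, 12, 20) → min 3
(7, 9, 12, 20, 10) → min 7
(9, 12, 20, 10, 10) → min 9
(12, 20, 10, 10, 14) → min 10
(20, 10, 10, 14, 12) → min 10
(10, 10, 14, 12, 0) → min 0
(10, 14, 12, 0, 12) → min 0
(14, 12, 0, 12, 6) → min 0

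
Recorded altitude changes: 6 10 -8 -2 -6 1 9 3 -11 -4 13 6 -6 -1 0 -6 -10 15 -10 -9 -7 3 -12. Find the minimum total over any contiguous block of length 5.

(6, 10, -8, -2, -6) → sum 0
(10, -8, -2, -6, 1) → sum -5
(-8, -2, -6, 1, 9) → sum -6
(-2, -6, 1, 9, 3) → sum 5
(-6, 1, 9, 3, -11) → sum -4
(1, 9, 3, -11, -4) → sum -2
(9, 3, -11, -4, 13) → sum 10
(3, -11, -4, 13, 6) → sum 7
(-11, -4, 13, 6, -6) → sum -2
(-4, 13, 6, -6, -1) → sum 8
(13, 6, -6, -1, 0) → sum 12
(6, -6, -1, 0, -6) → sum -7
(-6, -1, 0, -6, -10) → sum -23
(-1, 0, -6, -10, 15) → sum -2
(0, -6, -10, 15, -10) → sum -11
(-6, -10, 15, -10, -9) → sum -20
(-10, 15, -10, -9, -7) → sum -21
(15, -10, -9, -7, 3) → sum -8
(-10, -9, -7, 3, -12) → sum -35
Minimum of these is -35.

-35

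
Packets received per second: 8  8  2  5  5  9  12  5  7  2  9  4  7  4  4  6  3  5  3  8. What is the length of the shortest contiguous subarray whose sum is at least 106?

add 8: running sum 8 < 106
add 8: running sum 16 < 106
add 2: running sum 18 < 106
add 5: running sum 23 < 106
add 5: running sum 28 < 106
add 9: running sum 37 < 106
add 12: running sum 49 < 106
add 5: running sum 54 < 106
add 7: running sum 61 < 106
add 2: running sum 63 < 106
add 9: running sum 72 < 106
add 4: running sum 76 < 106
add 7: running sum 83 < 106
add 4: running sum 87 < 106
add 4: running sum 91 < 106
add 6: running sum 97 < 106
add 3: running sum 100 < 106
add 5: running sum 105 < 106
end 18: [8, 8, 2, 5, 5, 9, 12, 5, 7, 2, 9, 4, 7, 4, 4, 6, 3, 5, 3] sum 108, len 19
end 19: [8, 2, 5, 5, 9, 12, 5, 7, 2, 9, 4, 7, 4, 4, 6, 3, 5, 3, 8] sum 108, len 19
Shortest qualifying length: 19.

19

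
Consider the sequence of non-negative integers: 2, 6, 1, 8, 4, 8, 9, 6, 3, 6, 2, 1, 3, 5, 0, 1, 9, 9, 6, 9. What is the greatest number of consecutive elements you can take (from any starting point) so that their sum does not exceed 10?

5

Extend to the right; shrink from the left whenever the sum exceeds 10:
add 2: [2] sum 2, len 1
add 6: [2, 6] sum 8, len 2
add 1: [2, 6, 1] sum 9, len 3
add 8: [1, 8] sum 9, len 2
add 4: [4] sum 4, len 1
add 8: [8] sum 8, len 1
add 9: [9] sum 9, len 1
add 6: [6] sum 6, len 1
add 3: [6, 3] sum 9, len 2
add 6: [3, 6] sum 9, len 2
add 2: [6, 2] sum 8, len 2
add 1: [6, 2, 1] sum 9, len 3
add 3: [2, 1, 3] sum 6, len 3
add 5: [1, 3, 5] sum 9, len 3
add 0: [1, 3, 5, 0] sum 9, len 4
add 1: [1, 3, 5, 0, 1] sum 10, len 5
add 9: [0, 1, 9] sum 10, len 3
add 9: [9] sum 9, len 1
add 6: [6] sum 6, len 1
add 9: [9] sum 9, len 1
Longest length seen: 5.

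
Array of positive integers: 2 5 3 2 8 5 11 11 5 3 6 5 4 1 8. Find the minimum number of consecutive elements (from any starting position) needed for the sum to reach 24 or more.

3

add 2: running sum 2 < 24
add 5: running sum 7 < 24
add 3: running sum 10 < 24
add 2: running sum 12 < 24
add 8: running sum 20 < 24
end 5: [2, 5, 3, 2, 8, 5] sum 25, len 6
end 6: [8, 5, 11] sum 24, len 3
end 7: [5, 11, 11] sum 27, len 3
end 8: [11, 11, 5] sum 27, len 3
end 9: [11, 11, 5, 3] sum 30, len 4
end 10: [11, 5, 3, 6] sum 25, len 4
end 11: [11, 5, 3, 6, 5] sum 30, len 5
end 12: [11, 5, 3, 6, 5, 4] sum 34, len 6
end 13: [5, 3, 6, 5, 4, 1] sum 24, len 6
end 14: [6, 5, 4, 1, 8] sum 24, len 5
Shortest qualifying length: 3.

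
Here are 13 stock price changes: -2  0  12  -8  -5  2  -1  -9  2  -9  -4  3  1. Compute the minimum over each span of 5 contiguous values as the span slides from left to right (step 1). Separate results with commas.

-2 0 12 -8 -5 → min -8
0 12 -8 -5 2 → min -8
12 -8 -5 2 -1 → min -8
-8 -5 2 -1 -9 → min -9
-5 2 -1 -9 2 → min -9
2 -1 -9 2 -9 → min -9
-1 -9 2 -9 -4 → min -9
-9 2 -9 -4 3 → min -9
2 -9 -4 3 1 → min -9

-8, -8, -8, -9, -9, -9, -9, -9, -9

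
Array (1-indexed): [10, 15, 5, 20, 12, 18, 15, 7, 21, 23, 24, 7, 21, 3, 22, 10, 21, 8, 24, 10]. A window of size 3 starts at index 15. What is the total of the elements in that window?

53

Elements at indices 15..17: 22, 10, 21
sum(22, 10, 21) = 53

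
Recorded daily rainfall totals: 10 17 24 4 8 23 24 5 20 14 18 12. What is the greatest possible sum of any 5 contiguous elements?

86

[10, 17, 24, 4, 8] → sum 63
[17, 24, 4, 8, 23] → sum 76
[24, 4, 8, 23, 24] → sum 83
[4, 8, 23, 24, 5] → sum 64
[8, 23, 24, 5, 20] → sum 80
[23, 24, 5, 20, 14] → sum 86
[24, 5, 20, 14, 18] → sum 81
[5, 20, 14, 18, 12] → sum 69
Greatest of these is 86.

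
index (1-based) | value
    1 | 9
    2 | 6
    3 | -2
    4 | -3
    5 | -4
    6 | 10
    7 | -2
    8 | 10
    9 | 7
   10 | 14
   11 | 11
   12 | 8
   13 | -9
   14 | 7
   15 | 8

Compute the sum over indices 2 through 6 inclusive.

7

Elements at indices 2..6: 6, -2, -3, -4, 10
sum(6, -2, -3, -4, 10) = 7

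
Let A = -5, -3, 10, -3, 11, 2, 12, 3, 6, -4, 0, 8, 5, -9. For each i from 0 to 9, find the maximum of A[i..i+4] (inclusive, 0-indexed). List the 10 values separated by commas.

Sliding a size-5 window across the 14 values:
[-5, -3, 10, -3, 11] → max 11
[-3, 10, -3, 11, 2] → max 11
[10, -3, 11, 2, 12] → max 12
[-3, 11, 2, 12, 3] → max 12
[11, 2, 12, 3, 6] → max 12
[2, 12, 3, 6, -4] → max 12
[12, 3, 6, -4, 0] → max 12
[3, 6, -4, 0, 8] → max 8
[6, -4, 0, 8, 5] → max 8
[-4, 0, 8, 5, -9] → max 8

11, 11, 12, 12, 12, 12, 12, 8, 8, 8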